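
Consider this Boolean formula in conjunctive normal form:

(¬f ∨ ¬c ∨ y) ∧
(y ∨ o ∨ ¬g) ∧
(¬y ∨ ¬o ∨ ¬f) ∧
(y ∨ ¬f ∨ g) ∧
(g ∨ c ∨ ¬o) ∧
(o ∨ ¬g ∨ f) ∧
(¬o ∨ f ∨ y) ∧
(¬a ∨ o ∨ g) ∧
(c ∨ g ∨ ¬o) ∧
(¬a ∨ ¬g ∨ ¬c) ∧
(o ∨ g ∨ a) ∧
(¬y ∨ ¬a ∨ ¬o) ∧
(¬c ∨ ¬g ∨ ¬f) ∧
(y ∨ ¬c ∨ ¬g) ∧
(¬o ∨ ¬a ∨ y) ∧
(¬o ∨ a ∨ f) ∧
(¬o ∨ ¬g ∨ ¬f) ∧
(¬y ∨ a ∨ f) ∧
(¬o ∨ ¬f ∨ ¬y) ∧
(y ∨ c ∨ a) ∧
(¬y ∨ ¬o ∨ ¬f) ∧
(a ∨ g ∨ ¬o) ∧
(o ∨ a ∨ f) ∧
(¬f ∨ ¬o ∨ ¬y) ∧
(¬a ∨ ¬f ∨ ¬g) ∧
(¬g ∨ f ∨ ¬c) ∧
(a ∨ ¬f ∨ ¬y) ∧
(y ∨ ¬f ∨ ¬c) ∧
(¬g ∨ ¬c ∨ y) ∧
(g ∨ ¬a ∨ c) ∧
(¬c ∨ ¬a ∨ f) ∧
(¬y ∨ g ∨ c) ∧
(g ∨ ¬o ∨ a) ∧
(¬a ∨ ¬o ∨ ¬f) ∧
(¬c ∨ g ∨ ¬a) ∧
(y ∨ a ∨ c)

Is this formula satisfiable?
No

No, the formula is not satisfiable.

No assignment of truth values to the variables can make all 36 clauses true simultaneously.

The formula is UNSAT (unsatisfiable).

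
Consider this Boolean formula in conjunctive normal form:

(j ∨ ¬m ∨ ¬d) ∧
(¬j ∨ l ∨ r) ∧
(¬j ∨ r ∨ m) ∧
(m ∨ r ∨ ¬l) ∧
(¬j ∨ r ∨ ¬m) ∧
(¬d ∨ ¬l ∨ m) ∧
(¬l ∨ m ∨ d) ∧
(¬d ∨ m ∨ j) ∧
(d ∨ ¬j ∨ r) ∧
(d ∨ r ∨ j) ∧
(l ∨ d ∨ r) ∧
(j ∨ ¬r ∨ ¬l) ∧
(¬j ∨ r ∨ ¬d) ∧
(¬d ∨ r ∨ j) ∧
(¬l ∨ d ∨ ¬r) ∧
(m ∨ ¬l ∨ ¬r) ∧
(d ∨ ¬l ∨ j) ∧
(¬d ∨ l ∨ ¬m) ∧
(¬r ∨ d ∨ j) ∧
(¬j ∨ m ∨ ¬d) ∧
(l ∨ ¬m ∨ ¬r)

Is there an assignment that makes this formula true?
Yes

Yes, the formula is satisfiable.

One satisfying assignment is: l=False, j=True, r=True, d=False, m=False

Verification: With this assignment, all 21 clauses evaluate to true.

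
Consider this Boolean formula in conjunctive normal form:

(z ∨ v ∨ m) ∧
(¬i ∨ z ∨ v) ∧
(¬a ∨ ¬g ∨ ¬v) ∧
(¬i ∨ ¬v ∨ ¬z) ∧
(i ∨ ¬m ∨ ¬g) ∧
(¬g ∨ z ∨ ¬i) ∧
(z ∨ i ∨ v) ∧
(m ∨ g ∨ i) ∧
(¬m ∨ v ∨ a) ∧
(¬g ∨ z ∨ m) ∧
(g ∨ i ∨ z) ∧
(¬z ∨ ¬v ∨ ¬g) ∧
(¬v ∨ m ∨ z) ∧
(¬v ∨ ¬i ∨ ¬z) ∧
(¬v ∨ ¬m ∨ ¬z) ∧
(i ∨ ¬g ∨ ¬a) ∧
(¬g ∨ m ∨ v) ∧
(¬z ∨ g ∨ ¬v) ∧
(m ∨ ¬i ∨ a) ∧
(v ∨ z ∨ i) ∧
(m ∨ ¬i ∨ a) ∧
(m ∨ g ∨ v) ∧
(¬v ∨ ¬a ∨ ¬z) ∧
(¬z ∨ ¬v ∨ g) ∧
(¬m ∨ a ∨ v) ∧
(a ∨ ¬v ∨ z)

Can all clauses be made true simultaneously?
Yes

Yes, the formula is satisfiable.

One satisfying assignment is: m=True, z=False, v=True, i=True, g=False, a=True

Verification: With this assignment, all 26 clauses evaluate to true.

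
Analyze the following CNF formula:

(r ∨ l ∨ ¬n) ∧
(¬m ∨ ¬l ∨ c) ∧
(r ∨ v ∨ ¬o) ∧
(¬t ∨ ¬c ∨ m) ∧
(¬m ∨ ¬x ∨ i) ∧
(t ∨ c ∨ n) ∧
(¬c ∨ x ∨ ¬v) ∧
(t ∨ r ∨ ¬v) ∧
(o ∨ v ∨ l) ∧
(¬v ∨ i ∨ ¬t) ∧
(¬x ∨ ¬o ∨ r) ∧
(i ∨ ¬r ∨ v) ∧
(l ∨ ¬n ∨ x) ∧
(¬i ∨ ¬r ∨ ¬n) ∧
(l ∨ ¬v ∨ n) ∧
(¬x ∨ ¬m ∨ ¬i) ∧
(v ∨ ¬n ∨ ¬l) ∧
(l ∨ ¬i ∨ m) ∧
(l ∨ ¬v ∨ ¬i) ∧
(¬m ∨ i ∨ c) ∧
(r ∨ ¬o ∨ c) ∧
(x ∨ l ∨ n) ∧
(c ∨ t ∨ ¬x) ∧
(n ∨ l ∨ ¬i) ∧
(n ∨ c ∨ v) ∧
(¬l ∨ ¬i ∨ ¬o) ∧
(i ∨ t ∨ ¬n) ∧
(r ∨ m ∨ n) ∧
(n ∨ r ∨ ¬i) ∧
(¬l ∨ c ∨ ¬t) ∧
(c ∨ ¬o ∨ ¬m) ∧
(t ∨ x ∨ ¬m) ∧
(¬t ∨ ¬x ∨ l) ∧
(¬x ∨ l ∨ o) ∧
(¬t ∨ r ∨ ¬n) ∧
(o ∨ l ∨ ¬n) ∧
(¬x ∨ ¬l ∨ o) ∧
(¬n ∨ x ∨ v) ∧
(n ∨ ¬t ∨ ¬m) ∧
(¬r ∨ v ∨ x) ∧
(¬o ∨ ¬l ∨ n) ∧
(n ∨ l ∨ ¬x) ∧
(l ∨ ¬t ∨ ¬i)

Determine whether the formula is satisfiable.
No

No, the formula is not satisfiable.

No assignment of truth values to the variables can make all 43 clauses true simultaneously.

The formula is UNSAT (unsatisfiable).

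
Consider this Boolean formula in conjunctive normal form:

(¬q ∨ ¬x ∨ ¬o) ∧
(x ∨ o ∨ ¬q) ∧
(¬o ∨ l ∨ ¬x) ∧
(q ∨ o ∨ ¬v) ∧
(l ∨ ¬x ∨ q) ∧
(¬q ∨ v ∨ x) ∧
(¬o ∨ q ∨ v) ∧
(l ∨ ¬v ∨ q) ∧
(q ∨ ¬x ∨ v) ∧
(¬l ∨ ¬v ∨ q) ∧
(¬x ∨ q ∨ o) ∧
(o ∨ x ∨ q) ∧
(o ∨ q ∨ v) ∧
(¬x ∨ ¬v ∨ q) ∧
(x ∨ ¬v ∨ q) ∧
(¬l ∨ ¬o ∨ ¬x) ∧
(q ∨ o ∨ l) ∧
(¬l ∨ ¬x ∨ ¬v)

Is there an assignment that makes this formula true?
Yes

Yes, the formula is satisfiable.

One satisfying assignment is: o=False, v=False, q=True, x=True, l=False

Verification: With this assignment, all 18 clauses evaluate to true.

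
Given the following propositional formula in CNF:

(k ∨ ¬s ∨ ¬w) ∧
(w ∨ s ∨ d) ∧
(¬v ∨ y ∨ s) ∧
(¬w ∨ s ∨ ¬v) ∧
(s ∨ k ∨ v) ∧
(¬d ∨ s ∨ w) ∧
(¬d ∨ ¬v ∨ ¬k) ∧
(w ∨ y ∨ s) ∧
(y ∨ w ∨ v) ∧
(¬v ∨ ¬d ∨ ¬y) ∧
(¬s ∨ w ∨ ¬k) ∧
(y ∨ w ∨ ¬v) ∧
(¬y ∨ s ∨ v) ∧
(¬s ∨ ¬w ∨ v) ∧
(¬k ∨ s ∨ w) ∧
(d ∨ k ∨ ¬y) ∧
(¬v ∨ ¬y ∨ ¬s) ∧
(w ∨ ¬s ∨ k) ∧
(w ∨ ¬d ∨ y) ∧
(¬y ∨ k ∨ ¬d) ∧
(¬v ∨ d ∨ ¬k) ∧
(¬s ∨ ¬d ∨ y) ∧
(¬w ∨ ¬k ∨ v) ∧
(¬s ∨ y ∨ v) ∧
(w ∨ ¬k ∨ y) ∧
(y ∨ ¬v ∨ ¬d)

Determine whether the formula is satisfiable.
No

No, the formula is not satisfiable.

No assignment of truth values to the variables can make all 26 clauses true simultaneously.

The formula is UNSAT (unsatisfiable).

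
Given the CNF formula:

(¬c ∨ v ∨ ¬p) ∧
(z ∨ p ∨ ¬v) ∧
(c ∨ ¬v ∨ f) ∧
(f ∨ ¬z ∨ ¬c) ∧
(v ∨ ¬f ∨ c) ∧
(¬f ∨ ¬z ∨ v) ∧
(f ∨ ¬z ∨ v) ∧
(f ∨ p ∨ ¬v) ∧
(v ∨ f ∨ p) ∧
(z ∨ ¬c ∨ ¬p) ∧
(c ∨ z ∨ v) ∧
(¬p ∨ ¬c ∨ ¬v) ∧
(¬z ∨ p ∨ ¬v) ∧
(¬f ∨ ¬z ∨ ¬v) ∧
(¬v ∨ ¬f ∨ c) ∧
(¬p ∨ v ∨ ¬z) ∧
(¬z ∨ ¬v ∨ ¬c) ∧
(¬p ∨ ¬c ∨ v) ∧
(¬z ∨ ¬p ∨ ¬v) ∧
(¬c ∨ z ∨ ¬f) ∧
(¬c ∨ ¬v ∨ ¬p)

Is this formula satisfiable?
No

No, the formula is not satisfiable.

No assignment of truth values to the variables can make all 21 clauses true simultaneously.

The formula is UNSAT (unsatisfiable).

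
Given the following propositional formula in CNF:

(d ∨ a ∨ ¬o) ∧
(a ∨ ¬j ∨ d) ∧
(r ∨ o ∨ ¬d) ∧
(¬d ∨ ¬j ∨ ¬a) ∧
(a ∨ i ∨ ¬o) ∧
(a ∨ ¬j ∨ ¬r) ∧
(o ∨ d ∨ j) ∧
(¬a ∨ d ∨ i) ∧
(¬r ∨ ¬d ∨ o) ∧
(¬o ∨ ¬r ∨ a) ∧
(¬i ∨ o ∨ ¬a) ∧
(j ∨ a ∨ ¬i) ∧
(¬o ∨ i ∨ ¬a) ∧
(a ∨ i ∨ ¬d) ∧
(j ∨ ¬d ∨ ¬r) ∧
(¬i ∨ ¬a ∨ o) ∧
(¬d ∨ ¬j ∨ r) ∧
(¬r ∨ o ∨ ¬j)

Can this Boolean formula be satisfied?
Yes

Yes, the formula is satisfiable.

One satisfying assignment is: r=False, i=True, j=False, d=False, a=True, o=True

Verification: With this assignment, all 18 clauses evaluate to true.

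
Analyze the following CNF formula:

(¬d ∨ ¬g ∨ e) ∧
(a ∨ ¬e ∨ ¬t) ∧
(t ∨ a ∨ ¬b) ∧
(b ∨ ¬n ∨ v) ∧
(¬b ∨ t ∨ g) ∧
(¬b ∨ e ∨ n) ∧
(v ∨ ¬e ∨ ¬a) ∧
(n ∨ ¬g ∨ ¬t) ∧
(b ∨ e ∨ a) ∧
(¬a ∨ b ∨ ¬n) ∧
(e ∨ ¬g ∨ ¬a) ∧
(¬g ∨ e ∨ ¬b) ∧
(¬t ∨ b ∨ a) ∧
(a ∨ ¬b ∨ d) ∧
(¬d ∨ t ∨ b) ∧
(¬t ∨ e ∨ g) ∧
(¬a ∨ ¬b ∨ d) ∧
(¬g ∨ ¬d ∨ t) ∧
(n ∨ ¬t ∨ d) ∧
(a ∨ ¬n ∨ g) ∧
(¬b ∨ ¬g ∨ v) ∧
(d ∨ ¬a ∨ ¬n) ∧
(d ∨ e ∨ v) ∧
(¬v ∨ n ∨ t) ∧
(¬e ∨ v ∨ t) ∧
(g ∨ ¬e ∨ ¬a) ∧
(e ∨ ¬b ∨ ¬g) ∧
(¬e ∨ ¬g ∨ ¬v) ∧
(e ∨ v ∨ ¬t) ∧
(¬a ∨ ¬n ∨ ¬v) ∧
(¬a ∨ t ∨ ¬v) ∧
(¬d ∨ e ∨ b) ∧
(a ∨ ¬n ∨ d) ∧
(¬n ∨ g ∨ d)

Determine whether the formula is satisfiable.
No

No, the formula is not satisfiable.

No assignment of truth values to the variables can make all 34 clauses true simultaneously.

The formula is UNSAT (unsatisfiable).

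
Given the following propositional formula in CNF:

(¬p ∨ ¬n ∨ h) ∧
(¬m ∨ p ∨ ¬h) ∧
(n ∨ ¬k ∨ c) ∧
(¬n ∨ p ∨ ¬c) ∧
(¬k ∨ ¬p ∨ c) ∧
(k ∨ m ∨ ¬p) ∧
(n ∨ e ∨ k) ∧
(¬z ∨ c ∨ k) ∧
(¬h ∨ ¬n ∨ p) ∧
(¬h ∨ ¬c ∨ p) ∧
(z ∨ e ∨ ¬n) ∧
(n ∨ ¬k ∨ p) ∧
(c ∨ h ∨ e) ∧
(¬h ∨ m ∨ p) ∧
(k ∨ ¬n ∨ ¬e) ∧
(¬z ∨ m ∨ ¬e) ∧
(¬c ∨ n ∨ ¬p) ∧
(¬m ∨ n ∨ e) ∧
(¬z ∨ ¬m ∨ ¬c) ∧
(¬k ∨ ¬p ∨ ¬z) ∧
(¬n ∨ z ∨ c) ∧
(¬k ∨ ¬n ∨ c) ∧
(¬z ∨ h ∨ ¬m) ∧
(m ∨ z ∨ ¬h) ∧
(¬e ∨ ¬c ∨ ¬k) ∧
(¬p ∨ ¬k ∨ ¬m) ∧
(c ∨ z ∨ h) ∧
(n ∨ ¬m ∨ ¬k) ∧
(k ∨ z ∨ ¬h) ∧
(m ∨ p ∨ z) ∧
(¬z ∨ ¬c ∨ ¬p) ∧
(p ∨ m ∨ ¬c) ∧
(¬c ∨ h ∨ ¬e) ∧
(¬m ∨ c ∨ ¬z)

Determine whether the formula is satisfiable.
No

No, the formula is not satisfiable.

No assignment of truth values to the variables can make all 34 clauses true simultaneously.

The formula is UNSAT (unsatisfiable).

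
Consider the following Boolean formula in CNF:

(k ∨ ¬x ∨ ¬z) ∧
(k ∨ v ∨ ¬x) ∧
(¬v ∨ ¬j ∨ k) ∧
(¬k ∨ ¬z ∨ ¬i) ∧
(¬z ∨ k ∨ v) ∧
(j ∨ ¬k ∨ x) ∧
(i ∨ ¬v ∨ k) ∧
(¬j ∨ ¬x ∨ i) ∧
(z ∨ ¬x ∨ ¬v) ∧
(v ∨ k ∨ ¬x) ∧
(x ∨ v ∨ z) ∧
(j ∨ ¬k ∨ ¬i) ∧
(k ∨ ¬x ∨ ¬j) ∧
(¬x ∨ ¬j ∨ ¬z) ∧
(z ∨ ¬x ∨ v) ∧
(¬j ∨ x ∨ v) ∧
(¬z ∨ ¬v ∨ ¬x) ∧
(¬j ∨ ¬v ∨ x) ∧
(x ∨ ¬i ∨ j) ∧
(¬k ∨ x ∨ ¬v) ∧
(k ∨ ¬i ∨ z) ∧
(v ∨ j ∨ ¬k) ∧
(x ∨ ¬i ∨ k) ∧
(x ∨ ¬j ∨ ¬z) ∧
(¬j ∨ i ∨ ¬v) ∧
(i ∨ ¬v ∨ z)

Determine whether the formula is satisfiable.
No

No, the formula is not satisfiable.

No assignment of truth values to the variables can make all 26 clauses true simultaneously.

The formula is UNSAT (unsatisfiable).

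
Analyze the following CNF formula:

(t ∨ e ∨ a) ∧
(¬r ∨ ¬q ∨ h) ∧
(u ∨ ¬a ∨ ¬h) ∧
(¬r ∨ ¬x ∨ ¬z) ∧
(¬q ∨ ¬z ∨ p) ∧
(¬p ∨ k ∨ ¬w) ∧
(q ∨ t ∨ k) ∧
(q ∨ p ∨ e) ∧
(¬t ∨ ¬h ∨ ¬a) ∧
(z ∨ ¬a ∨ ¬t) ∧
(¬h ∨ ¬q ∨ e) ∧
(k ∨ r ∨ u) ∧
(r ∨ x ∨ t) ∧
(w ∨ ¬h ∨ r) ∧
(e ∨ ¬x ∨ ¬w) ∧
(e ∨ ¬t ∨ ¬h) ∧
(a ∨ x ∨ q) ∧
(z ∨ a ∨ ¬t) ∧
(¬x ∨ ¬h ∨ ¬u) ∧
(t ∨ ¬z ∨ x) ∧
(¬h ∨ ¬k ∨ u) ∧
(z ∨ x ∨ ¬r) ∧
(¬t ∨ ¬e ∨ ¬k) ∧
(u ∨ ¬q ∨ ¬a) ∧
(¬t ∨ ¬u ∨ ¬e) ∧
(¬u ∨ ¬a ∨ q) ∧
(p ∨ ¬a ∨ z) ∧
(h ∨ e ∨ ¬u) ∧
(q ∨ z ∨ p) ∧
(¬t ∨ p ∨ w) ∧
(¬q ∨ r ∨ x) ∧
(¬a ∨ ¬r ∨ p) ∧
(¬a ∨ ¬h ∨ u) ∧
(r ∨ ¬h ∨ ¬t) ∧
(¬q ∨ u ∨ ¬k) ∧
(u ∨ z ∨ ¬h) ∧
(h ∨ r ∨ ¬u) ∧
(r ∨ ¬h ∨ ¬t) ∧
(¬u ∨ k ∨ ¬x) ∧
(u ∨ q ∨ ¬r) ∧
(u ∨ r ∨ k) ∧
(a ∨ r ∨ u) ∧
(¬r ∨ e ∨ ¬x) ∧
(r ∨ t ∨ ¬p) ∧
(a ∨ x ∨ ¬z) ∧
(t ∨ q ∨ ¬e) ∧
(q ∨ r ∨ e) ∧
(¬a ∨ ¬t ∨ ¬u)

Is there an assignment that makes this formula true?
No

No, the formula is not satisfiable.

No assignment of truth values to the variables can make all 48 clauses true simultaneously.

The formula is UNSAT (unsatisfiable).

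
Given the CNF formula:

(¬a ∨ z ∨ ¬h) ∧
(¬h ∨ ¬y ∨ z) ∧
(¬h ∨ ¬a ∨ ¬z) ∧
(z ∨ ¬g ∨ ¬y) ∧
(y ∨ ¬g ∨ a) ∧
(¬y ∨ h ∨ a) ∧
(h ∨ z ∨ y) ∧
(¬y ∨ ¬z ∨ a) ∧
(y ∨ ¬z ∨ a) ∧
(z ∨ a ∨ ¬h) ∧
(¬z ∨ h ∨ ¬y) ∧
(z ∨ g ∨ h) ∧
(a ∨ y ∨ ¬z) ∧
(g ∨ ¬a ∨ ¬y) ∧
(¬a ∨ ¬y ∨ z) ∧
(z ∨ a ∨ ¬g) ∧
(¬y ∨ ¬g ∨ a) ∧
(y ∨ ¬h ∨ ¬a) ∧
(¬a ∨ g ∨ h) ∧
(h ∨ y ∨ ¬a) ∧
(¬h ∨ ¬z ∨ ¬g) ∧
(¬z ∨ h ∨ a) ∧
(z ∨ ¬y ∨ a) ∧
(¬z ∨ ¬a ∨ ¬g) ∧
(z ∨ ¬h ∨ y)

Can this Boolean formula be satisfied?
No

No, the formula is not satisfiable.

No assignment of truth values to the variables can make all 25 clauses true simultaneously.

The formula is UNSAT (unsatisfiable).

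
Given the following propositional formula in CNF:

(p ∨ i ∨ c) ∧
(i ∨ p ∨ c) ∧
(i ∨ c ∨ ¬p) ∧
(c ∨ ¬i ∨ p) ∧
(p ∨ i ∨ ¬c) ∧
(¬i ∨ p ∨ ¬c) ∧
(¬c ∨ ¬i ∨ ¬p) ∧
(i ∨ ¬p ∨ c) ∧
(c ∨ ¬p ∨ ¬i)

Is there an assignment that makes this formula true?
Yes

Yes, the formula is satisfiable.

One satisfying assignment is: i=False, p=True, c=True

Verification: With this assignment, all 9 clauses evaluate to true.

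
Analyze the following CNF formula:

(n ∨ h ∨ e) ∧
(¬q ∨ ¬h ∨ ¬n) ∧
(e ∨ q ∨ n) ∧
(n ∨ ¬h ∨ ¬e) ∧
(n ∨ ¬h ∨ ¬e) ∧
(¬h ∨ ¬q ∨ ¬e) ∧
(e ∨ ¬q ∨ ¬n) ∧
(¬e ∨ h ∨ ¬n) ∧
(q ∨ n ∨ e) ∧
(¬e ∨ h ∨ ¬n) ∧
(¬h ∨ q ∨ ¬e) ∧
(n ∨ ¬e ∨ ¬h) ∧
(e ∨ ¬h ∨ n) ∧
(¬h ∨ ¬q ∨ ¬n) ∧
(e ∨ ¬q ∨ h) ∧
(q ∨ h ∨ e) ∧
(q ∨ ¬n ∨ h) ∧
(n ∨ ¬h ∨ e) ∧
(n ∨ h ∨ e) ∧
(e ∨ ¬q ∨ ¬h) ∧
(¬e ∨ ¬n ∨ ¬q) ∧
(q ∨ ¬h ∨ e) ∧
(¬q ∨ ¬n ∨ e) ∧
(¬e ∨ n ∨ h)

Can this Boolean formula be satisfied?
No

No, the formula is not satisfiable.

No assignment of truth values to the variables can make all 24 clauses true simultaneously.

The formula is UNSAT (unsatisfiable).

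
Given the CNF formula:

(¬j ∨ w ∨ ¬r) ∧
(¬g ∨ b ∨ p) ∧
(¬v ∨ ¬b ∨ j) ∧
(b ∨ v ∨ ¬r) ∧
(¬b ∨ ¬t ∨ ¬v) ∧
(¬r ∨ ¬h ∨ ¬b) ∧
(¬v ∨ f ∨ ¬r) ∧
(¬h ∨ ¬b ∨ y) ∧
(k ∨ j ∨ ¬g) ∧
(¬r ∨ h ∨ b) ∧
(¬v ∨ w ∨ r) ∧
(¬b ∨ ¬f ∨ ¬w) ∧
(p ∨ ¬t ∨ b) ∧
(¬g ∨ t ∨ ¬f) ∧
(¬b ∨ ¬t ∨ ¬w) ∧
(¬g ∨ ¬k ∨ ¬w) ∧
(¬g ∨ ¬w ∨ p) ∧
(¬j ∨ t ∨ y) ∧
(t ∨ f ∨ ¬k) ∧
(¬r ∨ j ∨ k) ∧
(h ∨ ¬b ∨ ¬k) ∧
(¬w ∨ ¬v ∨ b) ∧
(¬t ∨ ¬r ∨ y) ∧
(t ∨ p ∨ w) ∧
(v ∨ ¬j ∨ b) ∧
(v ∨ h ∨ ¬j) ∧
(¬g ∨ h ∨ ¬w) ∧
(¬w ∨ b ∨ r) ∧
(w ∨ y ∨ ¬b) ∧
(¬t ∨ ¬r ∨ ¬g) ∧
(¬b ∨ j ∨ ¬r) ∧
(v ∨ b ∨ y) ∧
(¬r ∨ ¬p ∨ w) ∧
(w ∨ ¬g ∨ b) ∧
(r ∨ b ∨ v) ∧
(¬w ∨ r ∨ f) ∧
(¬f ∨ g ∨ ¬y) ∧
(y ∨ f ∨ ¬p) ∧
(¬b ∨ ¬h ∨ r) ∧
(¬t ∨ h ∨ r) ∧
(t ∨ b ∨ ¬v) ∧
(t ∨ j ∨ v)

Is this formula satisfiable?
No

No, the formula is not satisfiable.

No assignment of truth values to the variables can make all 42 clauses true simultaneously.

The formula is UNSAT (unsatisfiable).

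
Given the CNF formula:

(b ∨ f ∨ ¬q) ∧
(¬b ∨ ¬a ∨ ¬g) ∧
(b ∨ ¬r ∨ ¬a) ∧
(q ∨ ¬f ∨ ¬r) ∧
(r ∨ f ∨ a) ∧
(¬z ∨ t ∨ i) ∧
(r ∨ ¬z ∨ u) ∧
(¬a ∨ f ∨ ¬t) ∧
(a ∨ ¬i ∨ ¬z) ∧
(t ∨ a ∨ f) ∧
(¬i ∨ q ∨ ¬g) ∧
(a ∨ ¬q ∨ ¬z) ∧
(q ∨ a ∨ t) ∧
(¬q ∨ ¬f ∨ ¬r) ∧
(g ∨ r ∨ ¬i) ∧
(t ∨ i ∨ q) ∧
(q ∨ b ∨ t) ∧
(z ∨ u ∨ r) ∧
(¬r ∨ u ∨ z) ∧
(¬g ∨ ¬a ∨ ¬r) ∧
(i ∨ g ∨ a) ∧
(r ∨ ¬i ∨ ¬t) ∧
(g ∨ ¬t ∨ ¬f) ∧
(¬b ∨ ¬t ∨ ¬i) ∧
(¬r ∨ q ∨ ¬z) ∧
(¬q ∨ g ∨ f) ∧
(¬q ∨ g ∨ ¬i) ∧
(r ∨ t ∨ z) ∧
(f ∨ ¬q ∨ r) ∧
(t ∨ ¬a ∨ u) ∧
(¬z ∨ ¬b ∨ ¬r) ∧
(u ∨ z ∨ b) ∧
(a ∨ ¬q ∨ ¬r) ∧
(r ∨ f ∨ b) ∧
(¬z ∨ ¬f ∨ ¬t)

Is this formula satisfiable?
Yes

Yes, the formula is satisfiable.

One satisfying assignment is: r=False, z=False, q=False, t=True, f=True, a=False, u=True, g=True, i=False, b=False

Verification: With this assignment, all 35 clauses evaluate to true.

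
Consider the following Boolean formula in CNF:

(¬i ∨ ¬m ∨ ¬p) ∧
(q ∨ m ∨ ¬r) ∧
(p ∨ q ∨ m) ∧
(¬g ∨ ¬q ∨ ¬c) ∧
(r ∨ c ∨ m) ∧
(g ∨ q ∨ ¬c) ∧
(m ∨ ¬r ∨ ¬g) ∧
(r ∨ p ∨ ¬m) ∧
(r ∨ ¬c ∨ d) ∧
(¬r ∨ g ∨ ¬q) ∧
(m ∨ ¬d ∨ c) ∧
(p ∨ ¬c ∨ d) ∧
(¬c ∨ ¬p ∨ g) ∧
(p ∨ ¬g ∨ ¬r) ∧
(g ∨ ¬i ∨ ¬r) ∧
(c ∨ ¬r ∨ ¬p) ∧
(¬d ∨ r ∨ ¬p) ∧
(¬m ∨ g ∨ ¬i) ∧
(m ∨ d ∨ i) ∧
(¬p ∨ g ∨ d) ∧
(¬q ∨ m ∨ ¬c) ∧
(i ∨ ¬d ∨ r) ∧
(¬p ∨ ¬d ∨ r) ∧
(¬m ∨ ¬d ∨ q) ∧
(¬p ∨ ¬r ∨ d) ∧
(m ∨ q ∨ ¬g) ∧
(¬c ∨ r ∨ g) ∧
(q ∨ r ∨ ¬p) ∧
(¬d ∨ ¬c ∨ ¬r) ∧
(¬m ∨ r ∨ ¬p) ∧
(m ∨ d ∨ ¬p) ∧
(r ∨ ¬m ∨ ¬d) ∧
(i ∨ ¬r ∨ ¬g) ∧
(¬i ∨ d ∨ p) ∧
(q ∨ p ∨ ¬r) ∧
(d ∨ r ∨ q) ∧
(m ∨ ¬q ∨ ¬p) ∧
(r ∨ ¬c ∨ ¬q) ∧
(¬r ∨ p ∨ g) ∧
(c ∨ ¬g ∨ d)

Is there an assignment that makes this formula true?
No

No, the formula is not satisfiable.

No assignment of truth values to the variables can make all 40 clauses true simultaneously.

The formula is UNSAT (unsatisfiable).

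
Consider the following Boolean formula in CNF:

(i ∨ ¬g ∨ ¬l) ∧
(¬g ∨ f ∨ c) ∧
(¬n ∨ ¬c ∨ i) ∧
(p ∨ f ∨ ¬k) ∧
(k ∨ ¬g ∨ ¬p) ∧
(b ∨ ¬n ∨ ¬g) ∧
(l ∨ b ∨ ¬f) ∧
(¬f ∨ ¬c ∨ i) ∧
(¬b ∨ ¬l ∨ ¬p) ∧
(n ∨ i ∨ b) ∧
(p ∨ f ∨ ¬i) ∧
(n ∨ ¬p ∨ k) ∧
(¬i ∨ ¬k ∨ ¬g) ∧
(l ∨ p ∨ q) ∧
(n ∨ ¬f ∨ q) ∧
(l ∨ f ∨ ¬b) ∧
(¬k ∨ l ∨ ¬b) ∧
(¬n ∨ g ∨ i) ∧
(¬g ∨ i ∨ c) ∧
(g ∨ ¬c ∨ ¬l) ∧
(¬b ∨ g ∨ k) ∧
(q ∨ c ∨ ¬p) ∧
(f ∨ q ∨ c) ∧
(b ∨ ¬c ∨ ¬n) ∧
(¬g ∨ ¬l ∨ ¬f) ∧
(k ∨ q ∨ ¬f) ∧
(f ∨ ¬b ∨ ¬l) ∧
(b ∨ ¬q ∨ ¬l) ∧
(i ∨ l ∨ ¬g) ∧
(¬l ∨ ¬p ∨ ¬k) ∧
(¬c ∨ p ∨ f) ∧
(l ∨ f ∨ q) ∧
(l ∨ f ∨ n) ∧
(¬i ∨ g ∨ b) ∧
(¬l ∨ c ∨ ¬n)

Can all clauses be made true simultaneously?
Yes

Yes, the formula is satisfiable.

One satisfying assignment is: l=True, i=False, g=False, n=False, c=False, b=True, k=True, f=True, p=False, q=True

Verification: With this assignment, all 35 clauses evaluate to true.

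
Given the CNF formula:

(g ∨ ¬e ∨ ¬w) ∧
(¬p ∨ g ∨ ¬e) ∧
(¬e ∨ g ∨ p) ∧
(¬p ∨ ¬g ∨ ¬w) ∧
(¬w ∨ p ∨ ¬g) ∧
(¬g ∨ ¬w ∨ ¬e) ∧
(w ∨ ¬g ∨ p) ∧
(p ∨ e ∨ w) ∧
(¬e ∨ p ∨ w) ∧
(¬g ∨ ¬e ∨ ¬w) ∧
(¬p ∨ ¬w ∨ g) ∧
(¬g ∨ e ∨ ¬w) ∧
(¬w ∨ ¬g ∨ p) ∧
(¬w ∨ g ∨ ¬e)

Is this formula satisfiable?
Yes

Yes, the formula is satisfiable.

One satisfying assignment is: p=False, g=False, w=True, e=False

Verification: With this assignment, all 14 clauses evaluate to true.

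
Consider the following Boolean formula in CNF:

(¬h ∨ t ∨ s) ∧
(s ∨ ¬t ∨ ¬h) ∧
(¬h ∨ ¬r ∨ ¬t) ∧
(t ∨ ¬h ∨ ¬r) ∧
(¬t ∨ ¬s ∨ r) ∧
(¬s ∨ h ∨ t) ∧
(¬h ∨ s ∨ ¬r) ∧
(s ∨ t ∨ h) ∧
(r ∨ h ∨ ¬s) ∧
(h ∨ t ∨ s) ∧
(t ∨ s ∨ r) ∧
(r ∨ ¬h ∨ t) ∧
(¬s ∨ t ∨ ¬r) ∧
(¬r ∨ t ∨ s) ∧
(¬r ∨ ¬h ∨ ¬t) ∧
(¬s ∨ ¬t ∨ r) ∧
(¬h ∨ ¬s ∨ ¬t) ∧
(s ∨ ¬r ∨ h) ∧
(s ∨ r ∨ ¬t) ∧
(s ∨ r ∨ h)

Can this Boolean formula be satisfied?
Yes

Yes, the formula is satisfiable.

One satisfying assignment is: s=True, r=True, h=False, t=True

Verification: With this assignment, all 20 clauses evaluate to true.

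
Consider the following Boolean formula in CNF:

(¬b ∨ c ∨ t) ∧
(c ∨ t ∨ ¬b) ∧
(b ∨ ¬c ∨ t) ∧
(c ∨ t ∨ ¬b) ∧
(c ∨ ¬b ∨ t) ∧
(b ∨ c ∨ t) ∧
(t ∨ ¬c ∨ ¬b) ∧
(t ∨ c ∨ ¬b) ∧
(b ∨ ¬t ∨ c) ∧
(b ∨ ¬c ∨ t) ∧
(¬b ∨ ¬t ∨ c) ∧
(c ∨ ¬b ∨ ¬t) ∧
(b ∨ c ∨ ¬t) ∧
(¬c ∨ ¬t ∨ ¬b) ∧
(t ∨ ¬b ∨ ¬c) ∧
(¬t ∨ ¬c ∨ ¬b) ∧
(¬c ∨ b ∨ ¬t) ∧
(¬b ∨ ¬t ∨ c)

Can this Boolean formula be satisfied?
No

No, the formula is not satisfiable.

No assignment of truth values to the variables can make all 18 clauses true simultaneously.

The formula is UNSAT (unsatisfiable).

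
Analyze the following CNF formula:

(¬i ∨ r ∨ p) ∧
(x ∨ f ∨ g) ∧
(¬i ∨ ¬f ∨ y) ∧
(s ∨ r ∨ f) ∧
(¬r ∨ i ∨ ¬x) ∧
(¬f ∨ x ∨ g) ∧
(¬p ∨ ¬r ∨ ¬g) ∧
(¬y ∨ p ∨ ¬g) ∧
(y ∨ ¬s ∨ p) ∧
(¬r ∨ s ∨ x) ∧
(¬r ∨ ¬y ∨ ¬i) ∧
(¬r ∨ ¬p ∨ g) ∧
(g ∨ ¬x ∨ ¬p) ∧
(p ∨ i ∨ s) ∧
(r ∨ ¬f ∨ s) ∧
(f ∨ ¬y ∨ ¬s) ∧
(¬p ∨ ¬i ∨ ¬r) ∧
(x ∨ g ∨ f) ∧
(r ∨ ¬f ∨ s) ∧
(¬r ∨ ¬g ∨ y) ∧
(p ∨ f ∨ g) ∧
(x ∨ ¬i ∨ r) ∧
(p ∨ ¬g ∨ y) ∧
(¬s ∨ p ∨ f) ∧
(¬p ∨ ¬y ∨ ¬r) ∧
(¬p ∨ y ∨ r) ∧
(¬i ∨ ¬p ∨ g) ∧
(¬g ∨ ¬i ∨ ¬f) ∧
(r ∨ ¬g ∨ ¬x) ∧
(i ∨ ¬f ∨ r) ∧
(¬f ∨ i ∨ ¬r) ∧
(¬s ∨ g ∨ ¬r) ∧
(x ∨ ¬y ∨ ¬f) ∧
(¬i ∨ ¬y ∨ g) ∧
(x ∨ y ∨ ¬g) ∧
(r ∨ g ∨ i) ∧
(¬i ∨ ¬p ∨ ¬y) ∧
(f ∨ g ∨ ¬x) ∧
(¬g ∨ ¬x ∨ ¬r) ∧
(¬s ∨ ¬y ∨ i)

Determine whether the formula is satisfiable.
No

No, the formula is not satisfiable.

No assignment of truth values to the variables can make all 40 clauses true simultaneously.

The formula is UNSAT (unsatisfiable).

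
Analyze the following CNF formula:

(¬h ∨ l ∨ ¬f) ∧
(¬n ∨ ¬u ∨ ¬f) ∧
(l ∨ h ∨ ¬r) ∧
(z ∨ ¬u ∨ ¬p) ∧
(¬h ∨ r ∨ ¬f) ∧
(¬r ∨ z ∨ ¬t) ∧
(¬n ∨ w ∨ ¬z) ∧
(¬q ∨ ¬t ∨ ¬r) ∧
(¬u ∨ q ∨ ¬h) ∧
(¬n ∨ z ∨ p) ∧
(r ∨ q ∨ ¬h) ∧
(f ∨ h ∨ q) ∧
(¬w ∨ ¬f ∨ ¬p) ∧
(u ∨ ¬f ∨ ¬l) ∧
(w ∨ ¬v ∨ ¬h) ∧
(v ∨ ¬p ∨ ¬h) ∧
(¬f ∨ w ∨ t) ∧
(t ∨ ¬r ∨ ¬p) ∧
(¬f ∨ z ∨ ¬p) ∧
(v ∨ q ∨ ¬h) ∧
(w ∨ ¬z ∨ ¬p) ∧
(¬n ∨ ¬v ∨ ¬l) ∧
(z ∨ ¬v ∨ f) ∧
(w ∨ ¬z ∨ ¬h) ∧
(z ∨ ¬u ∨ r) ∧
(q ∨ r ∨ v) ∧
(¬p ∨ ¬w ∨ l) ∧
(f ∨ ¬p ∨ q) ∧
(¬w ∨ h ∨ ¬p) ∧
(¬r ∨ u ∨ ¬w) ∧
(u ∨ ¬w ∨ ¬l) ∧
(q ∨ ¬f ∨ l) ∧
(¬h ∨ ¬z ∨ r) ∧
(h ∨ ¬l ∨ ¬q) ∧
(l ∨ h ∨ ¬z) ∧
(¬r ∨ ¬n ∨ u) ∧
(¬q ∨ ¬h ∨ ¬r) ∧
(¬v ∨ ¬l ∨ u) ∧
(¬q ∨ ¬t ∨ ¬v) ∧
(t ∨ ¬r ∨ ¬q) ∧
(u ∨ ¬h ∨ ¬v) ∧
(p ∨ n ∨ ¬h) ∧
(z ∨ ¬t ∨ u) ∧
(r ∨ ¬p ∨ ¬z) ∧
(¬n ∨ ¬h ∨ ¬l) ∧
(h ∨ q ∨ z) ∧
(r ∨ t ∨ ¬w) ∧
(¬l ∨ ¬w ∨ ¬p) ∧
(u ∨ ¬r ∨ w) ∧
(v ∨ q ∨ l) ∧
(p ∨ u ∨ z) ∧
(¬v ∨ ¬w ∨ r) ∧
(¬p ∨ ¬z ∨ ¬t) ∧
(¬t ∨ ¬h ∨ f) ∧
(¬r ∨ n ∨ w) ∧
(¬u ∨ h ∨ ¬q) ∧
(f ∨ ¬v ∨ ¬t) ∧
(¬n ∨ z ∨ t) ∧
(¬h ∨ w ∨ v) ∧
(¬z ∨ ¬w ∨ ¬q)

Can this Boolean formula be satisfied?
Yes

Yes, the formula is satisfiable.

One satisfying assignment is: f=False, z=False, t=False, q=True, r=False, n=False, p=True, w=False, u=False, l=False, h=False, v=False

Verification: With this assignment, all 60 clauses evaluate to true.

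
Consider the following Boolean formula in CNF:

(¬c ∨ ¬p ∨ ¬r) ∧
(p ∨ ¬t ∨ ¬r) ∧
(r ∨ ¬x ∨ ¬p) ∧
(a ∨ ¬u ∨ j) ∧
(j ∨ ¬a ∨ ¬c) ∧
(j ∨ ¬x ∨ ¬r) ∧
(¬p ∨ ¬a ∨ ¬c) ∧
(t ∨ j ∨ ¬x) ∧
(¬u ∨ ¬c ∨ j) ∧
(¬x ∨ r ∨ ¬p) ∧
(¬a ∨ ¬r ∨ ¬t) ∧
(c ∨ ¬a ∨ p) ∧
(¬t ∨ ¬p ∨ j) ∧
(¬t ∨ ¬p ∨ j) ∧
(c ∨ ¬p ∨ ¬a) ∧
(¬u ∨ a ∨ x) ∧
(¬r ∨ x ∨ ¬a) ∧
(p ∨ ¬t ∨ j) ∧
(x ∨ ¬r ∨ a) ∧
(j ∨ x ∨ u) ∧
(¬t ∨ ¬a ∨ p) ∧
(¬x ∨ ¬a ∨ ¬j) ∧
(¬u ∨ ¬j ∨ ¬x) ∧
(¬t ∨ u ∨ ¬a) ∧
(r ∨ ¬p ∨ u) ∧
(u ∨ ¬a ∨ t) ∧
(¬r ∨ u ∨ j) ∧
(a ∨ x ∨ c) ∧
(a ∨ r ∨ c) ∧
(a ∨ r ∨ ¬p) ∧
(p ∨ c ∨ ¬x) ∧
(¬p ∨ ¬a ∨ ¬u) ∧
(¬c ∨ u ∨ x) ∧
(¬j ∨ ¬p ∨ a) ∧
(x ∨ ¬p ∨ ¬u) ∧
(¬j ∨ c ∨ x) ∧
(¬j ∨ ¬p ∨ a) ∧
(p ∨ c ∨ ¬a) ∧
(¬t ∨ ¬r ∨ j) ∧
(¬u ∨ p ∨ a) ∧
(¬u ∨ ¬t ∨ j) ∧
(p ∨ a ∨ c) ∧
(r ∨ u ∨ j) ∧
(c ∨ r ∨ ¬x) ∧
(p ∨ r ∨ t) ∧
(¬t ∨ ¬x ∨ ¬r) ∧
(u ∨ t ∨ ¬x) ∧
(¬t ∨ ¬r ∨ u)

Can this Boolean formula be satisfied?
Yes

Yes, the formula is satisfiable.

One satisfying assignment is: u=False, a=False, r=False, t=True, x=True, p=False, c=True, j=True

Verification: With this assignment, all 48 clauses evaluate to true.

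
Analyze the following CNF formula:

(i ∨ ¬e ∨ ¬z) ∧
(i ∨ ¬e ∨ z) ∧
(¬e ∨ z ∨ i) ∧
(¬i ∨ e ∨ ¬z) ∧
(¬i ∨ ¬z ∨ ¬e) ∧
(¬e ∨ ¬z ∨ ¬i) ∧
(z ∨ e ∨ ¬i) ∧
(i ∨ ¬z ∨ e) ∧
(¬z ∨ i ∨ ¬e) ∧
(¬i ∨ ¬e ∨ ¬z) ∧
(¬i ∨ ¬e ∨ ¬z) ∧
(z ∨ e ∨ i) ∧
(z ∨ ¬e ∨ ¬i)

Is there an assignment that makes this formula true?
No

No, the formula is not satisfiable.

No assignment of truth values to the variables can make all 13 clauses true simultaneously.

The formula is UNSAT (unsatisfiable).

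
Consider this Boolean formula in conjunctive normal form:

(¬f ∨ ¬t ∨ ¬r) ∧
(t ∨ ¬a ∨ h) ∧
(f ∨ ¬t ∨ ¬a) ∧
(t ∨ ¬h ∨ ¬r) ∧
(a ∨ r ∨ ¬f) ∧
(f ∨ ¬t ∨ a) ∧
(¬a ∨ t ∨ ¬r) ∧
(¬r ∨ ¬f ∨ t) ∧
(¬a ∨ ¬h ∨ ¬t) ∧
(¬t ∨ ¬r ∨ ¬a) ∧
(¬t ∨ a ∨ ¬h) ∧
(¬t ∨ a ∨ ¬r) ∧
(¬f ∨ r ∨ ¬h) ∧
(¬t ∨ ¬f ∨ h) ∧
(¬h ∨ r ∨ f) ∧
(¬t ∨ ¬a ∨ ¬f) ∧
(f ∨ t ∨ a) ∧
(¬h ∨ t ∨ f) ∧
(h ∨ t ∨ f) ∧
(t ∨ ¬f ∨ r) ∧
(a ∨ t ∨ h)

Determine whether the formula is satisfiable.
No

No, the formula is not satisfiable.

No assignment of truth values to the variables can make all 21 clauses true simultaneously.

The formula is UNSAT (unsatisfiable).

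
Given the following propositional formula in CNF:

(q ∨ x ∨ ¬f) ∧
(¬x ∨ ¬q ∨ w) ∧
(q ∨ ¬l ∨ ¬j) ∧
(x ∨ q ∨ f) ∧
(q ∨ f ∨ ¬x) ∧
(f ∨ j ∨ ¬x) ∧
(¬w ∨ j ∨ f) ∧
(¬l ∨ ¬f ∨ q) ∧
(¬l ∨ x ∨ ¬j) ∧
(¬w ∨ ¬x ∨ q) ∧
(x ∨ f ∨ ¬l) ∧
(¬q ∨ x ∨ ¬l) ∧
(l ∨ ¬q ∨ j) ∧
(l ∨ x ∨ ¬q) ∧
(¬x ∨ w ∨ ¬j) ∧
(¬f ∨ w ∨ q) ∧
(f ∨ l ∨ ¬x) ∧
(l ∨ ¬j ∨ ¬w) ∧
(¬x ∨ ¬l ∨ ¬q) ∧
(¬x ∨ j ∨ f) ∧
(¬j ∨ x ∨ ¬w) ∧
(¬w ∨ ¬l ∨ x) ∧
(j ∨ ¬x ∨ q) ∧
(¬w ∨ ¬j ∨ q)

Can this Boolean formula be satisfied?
No

No, the formula is not satisfiable.

No assignment of truth values to the variables can make all 24 clauses true simultaneously.

The formula is UNSAT (unsatisfiable).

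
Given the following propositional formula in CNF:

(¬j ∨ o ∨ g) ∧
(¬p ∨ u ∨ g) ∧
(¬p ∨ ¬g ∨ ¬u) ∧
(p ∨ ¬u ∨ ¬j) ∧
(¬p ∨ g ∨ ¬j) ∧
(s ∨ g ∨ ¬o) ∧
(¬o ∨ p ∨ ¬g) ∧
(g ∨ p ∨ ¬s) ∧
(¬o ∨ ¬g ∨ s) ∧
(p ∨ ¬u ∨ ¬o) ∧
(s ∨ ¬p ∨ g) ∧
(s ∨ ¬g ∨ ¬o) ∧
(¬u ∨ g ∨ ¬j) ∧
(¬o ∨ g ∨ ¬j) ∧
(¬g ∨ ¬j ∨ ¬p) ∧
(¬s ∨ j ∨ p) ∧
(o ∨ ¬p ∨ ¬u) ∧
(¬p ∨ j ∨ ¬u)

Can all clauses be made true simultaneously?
Yes

Yes, the formula is satisfiable.

One satisfying assignment is: p=False, u=False, o=False, g=False, j=False, s=False

Verification: With this assignment, all 18 clauses evaluate to true.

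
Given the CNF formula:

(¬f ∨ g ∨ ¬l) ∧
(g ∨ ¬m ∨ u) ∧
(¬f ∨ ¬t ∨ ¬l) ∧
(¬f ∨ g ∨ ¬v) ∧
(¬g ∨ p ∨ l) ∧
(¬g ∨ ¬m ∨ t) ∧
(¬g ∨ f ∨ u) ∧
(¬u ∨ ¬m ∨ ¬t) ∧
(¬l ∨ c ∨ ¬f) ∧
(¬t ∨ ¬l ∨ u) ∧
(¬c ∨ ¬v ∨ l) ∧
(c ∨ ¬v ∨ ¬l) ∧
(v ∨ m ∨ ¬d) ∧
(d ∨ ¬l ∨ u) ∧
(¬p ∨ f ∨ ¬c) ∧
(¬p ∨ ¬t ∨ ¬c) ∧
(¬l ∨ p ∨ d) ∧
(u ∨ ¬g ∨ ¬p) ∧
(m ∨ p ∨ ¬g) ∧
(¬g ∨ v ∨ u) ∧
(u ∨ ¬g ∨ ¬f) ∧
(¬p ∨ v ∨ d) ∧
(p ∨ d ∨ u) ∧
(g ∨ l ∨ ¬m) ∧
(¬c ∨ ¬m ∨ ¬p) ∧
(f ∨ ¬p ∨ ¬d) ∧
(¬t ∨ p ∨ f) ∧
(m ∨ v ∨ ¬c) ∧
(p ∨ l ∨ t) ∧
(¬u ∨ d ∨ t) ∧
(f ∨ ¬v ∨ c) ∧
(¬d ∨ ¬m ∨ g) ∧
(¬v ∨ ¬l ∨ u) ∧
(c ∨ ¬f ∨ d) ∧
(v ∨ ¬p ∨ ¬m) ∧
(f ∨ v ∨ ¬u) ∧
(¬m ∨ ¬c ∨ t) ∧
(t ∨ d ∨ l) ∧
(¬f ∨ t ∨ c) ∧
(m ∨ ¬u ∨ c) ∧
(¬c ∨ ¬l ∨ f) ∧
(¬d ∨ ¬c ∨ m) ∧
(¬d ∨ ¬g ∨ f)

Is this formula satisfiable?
No

No, the formula is not satisfiable.

No assignment of truth values to the variables can make all 43 clauses true simultaneously.

The formula is UNSAT (unsatisfiable).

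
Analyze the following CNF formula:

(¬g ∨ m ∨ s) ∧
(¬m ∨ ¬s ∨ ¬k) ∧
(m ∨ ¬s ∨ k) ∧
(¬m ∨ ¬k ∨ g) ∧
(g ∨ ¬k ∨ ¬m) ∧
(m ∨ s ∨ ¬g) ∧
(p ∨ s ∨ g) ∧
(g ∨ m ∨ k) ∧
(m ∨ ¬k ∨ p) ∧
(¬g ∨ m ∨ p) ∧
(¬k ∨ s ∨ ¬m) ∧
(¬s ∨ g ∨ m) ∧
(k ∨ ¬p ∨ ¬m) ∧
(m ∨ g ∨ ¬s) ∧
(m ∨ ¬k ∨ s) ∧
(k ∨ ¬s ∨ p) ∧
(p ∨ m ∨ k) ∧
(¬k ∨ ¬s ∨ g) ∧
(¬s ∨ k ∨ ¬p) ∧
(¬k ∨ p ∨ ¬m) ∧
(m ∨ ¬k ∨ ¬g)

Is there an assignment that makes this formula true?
Yes

Yes, the formula is satisfiable.

One satisfying assignment is: s=False, g=True, k=False, m=True, p=False

Verification: With this assignment, all 21 clauses evaluate to true.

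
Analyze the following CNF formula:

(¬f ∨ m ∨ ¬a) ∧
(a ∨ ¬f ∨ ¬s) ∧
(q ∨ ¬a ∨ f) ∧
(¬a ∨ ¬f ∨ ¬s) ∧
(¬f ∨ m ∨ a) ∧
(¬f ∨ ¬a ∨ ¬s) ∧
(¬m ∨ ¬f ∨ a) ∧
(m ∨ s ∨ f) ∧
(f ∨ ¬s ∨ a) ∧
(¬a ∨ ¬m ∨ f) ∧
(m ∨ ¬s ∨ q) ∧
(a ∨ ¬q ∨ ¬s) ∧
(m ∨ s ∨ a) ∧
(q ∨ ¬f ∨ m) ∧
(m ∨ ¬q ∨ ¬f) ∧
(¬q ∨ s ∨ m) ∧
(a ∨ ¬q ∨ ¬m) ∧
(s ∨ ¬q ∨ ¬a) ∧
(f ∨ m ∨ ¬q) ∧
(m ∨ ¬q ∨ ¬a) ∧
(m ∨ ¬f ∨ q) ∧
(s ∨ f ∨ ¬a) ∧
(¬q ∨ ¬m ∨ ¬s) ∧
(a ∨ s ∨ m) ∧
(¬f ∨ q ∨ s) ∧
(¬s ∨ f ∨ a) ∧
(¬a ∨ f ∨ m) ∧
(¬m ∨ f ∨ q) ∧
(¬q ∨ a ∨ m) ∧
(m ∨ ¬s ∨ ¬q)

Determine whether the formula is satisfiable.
No

No, the formula is not satisfiable.

No assignment of truth values to the variables can make all 30 clauses true simultaneously.

The formula is UNSAT (unsatisfiable).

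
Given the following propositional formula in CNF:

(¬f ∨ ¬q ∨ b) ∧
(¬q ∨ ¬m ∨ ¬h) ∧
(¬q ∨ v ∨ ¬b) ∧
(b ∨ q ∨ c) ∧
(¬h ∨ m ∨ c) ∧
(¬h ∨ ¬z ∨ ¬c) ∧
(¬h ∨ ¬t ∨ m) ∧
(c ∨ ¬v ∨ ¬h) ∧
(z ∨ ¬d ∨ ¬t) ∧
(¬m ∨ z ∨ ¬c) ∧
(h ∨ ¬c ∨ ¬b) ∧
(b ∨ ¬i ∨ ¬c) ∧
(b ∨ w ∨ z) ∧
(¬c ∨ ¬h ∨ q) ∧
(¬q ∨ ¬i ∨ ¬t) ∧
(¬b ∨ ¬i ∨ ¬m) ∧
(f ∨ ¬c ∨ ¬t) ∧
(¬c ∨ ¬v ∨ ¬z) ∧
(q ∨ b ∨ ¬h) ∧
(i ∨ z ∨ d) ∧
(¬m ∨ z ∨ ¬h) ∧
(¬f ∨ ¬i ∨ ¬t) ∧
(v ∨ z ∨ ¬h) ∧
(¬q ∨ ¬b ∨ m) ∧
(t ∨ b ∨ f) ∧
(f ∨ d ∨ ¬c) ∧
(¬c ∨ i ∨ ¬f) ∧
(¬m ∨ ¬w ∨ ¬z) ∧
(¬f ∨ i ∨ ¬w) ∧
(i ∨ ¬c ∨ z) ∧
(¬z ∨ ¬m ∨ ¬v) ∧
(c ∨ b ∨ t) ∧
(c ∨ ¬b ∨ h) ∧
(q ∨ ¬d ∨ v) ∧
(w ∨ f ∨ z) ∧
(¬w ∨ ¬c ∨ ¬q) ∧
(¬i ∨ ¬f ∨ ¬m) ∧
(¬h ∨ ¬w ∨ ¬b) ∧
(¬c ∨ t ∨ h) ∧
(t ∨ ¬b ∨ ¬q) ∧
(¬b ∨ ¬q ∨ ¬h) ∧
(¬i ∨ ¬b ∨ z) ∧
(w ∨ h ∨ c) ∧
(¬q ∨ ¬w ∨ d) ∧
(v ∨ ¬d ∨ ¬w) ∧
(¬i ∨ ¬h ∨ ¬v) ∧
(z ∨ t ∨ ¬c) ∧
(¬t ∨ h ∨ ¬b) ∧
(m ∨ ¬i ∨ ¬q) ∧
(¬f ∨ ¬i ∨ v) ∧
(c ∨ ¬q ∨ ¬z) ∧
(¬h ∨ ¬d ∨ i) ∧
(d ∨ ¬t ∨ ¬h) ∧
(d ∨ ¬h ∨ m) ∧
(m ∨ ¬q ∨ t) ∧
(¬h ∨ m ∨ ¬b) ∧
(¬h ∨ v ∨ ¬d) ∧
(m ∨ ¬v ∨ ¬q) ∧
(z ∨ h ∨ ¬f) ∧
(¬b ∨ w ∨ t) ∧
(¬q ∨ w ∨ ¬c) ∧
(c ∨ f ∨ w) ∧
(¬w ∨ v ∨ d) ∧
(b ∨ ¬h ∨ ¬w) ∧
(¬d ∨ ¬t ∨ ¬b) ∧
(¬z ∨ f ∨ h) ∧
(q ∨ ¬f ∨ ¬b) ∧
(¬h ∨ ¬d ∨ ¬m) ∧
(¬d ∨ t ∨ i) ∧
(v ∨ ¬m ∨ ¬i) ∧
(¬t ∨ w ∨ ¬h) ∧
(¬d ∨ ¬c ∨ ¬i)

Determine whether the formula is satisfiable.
No

No, the formula is not satisfiable.

No assignment of truth values to the variables can make all 72 clauses true simultaneously.

The formula is UNSAT (unsatisfiable).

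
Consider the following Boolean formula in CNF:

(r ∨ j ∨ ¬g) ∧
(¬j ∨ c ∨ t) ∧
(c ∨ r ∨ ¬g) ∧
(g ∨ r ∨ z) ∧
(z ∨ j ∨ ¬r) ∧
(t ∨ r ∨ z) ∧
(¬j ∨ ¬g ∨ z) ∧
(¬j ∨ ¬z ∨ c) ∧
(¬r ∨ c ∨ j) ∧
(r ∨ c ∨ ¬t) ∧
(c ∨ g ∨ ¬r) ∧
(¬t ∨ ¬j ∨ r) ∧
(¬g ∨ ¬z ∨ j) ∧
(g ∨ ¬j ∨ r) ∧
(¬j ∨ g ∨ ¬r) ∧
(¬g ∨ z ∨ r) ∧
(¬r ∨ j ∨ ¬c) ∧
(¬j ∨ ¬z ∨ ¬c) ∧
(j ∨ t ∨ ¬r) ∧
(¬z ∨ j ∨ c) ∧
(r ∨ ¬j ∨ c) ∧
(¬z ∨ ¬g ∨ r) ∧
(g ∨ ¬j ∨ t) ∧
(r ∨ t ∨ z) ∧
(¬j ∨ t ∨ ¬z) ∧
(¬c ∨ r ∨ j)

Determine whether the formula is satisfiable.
No

No, the formula is not satisfiable.

No assignment of truth values to the variables can make all 26 clauses true simultaneously.

The formula is UNSAT (unsatisfiable).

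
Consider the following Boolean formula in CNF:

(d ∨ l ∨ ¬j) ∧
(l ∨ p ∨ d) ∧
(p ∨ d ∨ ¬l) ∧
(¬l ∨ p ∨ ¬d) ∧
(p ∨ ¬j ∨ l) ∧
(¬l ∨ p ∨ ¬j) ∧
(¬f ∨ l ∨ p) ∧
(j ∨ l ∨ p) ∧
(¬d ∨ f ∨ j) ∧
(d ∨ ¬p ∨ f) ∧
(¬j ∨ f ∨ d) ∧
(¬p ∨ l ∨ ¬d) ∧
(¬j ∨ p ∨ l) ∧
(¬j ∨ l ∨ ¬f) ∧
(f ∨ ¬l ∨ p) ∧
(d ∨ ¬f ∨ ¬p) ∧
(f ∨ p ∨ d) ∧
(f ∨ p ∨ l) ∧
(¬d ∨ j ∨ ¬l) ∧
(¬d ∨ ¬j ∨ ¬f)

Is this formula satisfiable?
Yes

Yes, the formula is satisfiable.

One satisfying assignment is: j=True, p=True, l=True, d=True, f=False

Verification: With this assignment, all 20 clauses evaluate to true.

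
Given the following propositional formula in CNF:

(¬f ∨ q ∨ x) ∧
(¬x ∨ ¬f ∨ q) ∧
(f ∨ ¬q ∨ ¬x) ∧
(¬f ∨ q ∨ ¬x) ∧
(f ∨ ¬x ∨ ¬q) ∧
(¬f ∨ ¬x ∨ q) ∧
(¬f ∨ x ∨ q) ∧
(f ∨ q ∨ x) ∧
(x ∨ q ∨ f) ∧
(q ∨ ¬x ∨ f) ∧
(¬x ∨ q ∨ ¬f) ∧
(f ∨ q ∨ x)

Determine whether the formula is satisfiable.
Yes

Yes, the formula is satisfiable.

One satisfying assignment is: q=True, f=False, x=False

Verification: With this assignment, all 12 clauses evaluate to true.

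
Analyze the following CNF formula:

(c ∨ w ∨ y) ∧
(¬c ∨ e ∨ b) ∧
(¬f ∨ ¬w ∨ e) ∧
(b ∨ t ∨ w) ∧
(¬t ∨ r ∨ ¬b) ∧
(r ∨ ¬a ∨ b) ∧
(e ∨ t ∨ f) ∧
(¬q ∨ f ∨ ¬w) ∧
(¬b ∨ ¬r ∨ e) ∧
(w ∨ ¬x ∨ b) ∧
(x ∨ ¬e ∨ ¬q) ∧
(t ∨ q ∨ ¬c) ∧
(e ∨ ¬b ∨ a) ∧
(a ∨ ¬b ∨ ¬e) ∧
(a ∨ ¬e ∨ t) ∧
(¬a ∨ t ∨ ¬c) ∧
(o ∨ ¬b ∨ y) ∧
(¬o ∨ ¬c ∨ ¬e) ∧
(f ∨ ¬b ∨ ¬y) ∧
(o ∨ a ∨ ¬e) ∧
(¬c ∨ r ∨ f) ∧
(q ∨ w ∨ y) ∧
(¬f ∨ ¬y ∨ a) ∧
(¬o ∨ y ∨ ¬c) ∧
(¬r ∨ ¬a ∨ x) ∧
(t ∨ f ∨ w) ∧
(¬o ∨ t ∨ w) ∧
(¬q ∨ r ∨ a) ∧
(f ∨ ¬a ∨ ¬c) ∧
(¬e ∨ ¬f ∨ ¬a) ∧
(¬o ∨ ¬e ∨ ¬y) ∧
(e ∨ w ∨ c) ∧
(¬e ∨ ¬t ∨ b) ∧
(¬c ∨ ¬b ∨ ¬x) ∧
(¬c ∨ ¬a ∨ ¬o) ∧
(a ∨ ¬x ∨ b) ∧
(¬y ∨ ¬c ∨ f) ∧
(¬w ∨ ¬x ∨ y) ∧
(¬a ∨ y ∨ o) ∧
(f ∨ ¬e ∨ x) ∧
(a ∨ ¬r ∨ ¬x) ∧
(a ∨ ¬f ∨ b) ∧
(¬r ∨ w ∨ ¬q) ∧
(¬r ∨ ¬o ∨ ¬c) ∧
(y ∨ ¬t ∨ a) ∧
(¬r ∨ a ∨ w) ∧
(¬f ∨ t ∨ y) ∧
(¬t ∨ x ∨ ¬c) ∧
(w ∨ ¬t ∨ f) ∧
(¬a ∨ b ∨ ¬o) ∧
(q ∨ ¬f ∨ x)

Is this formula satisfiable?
Yes

Yes, the formula is satisfiable.

One satisfying assignment is: o=False, x=False, e=False, r=False, t=True, y=True, f=False, w=True, a=False, q=False, c=False, b=False

Verification: With this assignment, all 51 clauses evaluate to true.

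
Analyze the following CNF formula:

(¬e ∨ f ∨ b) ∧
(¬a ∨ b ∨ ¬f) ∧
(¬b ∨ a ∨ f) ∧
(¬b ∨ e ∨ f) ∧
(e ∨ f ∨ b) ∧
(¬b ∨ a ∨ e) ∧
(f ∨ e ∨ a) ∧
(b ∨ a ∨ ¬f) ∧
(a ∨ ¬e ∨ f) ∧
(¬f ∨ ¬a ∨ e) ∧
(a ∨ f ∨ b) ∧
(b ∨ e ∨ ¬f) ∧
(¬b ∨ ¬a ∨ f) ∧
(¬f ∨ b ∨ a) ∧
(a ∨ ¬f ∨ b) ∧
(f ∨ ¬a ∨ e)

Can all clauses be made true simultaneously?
Yes

Yes, the formula is satisfiable.

One satisfying assignment is: e=True, a=False, f=True, b=True

Verification: With this assignment, all 16 clauses evaluate to true.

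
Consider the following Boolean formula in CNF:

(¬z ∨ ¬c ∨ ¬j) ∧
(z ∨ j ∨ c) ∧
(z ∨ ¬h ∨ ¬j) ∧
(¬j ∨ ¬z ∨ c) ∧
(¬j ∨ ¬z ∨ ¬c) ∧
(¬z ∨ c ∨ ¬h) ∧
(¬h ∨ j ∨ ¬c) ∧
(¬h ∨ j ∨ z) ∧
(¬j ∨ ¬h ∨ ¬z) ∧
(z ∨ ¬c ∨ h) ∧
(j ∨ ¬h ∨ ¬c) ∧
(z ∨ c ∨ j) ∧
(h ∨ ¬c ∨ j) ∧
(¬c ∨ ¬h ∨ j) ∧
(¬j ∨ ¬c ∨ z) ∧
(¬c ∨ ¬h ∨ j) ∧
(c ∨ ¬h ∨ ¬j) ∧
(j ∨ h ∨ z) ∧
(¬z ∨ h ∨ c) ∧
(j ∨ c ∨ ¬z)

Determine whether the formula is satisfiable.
Yes

Yes, the formula is satisfiable.

One satisfying assignment is: h=False, j=True, c=False, z=False

Verification: With this assignment, all 20 clauses evaluate to true.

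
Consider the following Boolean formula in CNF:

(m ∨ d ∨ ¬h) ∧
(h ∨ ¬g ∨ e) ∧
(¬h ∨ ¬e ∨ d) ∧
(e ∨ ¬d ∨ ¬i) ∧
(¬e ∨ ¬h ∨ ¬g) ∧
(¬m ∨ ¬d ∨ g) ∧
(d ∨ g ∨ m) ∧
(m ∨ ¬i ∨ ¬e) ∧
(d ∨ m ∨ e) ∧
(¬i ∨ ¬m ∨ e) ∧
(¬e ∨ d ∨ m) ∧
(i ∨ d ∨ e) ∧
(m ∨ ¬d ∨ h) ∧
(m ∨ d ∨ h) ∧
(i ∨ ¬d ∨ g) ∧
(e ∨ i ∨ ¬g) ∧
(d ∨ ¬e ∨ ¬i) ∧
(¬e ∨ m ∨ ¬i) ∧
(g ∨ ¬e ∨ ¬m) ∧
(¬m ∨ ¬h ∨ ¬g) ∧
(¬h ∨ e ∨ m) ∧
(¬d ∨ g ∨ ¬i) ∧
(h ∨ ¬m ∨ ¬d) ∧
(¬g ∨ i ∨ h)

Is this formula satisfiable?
No

No, the formula is not satisfiable.

No assignment of truth values to the variables can make all 24 clauses true simultaneously.

The formula is UNSAT (unsatisfiable).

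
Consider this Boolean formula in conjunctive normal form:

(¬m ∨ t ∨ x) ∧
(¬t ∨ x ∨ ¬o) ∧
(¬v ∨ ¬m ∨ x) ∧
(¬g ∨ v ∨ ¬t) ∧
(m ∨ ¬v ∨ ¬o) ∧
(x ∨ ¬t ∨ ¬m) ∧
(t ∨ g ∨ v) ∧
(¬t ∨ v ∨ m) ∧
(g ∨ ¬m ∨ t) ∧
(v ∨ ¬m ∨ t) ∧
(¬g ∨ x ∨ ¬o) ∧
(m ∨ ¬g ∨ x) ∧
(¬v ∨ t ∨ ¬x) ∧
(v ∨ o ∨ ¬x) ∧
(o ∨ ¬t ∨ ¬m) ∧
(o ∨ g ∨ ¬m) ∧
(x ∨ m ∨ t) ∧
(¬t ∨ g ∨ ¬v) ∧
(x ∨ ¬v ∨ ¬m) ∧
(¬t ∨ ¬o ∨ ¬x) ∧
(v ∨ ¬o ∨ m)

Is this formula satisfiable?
Yes

Yes, the formula is satisfiable.

One satisfying assignment is: v=True, t=True, g=True, o=False, x=True, m=False

Verification: With this assignment, all 21 clauses evaluate to true.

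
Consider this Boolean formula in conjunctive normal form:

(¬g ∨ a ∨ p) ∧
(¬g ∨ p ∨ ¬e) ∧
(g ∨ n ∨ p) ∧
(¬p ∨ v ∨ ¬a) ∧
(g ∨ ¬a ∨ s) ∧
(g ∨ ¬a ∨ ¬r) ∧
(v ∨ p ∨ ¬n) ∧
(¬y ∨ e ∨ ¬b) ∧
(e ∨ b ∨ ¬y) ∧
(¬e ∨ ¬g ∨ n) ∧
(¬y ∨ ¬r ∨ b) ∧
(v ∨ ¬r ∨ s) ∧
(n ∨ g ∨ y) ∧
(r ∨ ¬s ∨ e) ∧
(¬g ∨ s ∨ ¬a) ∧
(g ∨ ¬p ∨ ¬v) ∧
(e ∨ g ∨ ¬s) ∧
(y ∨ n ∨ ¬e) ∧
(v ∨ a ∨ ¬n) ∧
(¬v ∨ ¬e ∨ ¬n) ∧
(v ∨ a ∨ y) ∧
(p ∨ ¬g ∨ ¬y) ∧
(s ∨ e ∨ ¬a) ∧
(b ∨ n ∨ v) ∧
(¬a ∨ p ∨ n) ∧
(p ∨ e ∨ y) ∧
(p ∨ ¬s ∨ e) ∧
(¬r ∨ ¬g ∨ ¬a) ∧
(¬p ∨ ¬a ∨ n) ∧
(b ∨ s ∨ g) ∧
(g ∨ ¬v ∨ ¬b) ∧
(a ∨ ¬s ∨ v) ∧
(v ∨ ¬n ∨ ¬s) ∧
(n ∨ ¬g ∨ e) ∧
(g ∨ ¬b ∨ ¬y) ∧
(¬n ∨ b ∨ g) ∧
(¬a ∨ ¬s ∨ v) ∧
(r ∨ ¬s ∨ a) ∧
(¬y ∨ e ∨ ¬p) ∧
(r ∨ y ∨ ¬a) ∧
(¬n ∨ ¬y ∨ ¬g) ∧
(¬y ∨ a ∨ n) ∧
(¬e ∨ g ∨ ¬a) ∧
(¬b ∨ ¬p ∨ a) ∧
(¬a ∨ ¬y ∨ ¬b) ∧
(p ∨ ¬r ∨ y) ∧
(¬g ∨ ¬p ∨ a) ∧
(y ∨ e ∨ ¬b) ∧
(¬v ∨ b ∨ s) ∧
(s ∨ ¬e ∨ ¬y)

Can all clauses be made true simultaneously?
No

No, the formula is not satisfiable.

No assignment of truth values to the variables can make all 50 clauses true simultaneously.

The formula is UNSAT (unsatisfiable).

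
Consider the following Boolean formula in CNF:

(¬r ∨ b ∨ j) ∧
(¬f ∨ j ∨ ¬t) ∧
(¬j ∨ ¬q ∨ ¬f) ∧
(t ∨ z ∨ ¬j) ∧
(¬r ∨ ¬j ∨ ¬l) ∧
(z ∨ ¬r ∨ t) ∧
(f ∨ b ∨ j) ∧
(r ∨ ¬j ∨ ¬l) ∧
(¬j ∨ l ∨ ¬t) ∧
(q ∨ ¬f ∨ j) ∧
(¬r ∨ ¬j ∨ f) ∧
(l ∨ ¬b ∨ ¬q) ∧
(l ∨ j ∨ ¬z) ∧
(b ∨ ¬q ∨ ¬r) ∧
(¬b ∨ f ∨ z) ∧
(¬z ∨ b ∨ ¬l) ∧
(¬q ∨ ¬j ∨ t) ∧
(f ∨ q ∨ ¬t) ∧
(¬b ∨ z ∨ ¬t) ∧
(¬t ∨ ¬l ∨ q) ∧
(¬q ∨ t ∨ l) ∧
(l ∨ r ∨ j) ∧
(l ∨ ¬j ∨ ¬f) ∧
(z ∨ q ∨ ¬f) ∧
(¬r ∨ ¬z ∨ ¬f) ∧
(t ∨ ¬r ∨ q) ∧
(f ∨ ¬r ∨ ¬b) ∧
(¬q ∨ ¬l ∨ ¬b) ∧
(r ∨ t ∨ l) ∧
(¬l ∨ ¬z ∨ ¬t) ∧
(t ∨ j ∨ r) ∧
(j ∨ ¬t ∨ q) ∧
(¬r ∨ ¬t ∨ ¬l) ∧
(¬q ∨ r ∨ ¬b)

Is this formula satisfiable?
No

No, the formula is not satisfiable.

No assignment of truth values to the variables can make all 34 clauses true simultaneously.

The formula is UNSAT (unsatisfiable).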